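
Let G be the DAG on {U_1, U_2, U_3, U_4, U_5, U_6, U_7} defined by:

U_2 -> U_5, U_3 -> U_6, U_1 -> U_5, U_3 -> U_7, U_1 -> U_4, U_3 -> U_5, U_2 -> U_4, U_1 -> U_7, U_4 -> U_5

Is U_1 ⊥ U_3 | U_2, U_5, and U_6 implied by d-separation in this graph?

No — U_1 and U_3 are not d-separated given {U_2, U_5, U_6}.

There are 4 undirected paths between U_1 and U_3; checking each against the conditioning set {U_2, U_5, U_6}:
  1. U_1 → U_4 → U_5 ← U_3 — U_4:chain[open]; U_5:collider[open] ⇒ active
  2. U_1 → U_4 ← U_2 → U_5 ← U_3 — U_4:collider[open]; U_2:fork[blocks]; U_5:collider[open] ⇒ blocked
  3. U_1 → U_7 ← U_3 — U_7:collider[blocks] ⇒ blocked
  4. U_1 → U_5 ← U_3 — U_5:collider[open] ⇒ active
Because an active path exists, U_1 and U_3 are not d-separated.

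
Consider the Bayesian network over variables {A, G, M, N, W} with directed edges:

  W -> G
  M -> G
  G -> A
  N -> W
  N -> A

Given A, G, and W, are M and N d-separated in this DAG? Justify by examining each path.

Yes — M and N are d-separated given {A, G, W}.

We examine all 2 paths between M and N:
  1. M → G → A ← N — G:chain[blocks]; A:collider[open] ⇒ blocked
  2. M → G ← W ← N — G:collider[open]; W:chain[blocks] ⇒ blocked
Every path is blocked, so M and N are d-separated given {A, G, W}.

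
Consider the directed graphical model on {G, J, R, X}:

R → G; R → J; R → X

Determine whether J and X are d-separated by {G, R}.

Yes

Only one path connects J and X:
Path 1: J ← R → X
  R is a fork here and R is conditioned on, so the path is blocked at R.
All paths are blocked; J ⊥ X | {G, R} holds.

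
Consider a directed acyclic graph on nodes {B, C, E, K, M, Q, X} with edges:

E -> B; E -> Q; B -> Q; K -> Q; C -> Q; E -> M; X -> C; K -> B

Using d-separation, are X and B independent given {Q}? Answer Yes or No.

No

3 paths connect X and B; each must be blocked for d-separation to hold:
  1. X → C → Q ← E → B — C:chain[open]; Q:collider[open]; E:fork[open] ⇒ active
  2. X → C → Q ← B — C:chain[open]; Q:collider[open] ⇒ active
  3. X → C → Q ← K → B — C:chain[open]; Q:collider[open]; K:fork[open] ⇒ active
Since the path X → C → Q ← E → B is active, X and B are not d-separated given {Q}.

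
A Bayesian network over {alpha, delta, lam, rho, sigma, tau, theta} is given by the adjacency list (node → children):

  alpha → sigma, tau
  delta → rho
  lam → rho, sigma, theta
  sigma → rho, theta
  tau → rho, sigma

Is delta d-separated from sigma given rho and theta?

5 paths connect delta and sigma; each must be blocked for d-separation to hold:
  1. delta → rho ← tau ← alpha → sigma — rho:collider[open]; tau:chain[open]; alpha:fork[open] ⇒ active
  2. delta → rho ← tau → sigma — rho:collider[open]; tau:fork[open] ⇒ active
  3. delta → rho ← lam → theta ← sigma — rho:collider[open]; lam:fork[open]; theta:collider[open] ⇒ active
  4. delta → rho ← lam → sigma — rho:collider[open]; lam:fork[open] ⇒ active
  5. delta → rho ← sigma — rho:collider[open] ⇒ active
At least one path is unblocked, so d-separation fails.

No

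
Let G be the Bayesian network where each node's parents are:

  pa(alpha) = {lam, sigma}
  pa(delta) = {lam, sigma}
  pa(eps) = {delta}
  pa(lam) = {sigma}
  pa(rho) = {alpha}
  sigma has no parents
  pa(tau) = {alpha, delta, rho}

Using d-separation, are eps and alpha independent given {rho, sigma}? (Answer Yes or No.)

6 paths connect eps and alpha; each must be blocked for d-separation to hold:
Path 1: eps ← delta → tau ← rho ← alpha
  tau is a collider here and neither tau nor any of its descendants is conditioned on, so the collider stays closed — the path is blocked at tau.
Path 2: eps ← delta → tau ← alpha
  tau is a collider here and neither tau nor any of its descendants is conditioned on, so the collider stays closed — the path is blocked at tau.
Path 3: eps ← delta ← sigma → alpha
  sigma is a fork here and sigma is conditioned on, so the path is blocked at sigma.
Path 4: eps ← delta ← sigma → lam → alpha
  sigma is a fork here and sigma is conditioned on, so the path is blocked at sigma.
Path 5: eps ← delta ← lam ← sigma → alpha
  sigma is a fork here and sigma is conditioned on, so the path is blocked at sigma.
Path 6: eps ← delta ← lam → alpha
  delta is a chain and delta is not conditioned on; lam is a fork and lam is not conditioned on — no node blocks this path, so it is active.
At least one path is unblocked, so d-separation fails.

No — eps and alpha are not d-separated given {rho, sigma}.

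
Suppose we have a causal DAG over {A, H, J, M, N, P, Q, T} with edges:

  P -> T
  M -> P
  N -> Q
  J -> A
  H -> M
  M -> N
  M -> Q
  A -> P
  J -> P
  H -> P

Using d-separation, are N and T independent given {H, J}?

No

There are 4 undirected paths between N and T; checking each against the conditioning set {H, J}:
  1. N ← M ← H → P → T — M:chain[open]; H:fork[blocks]; P:chain[open] ⇒ blocked
  2. N ← M → P → T — M:fork[open]; P:chain[open] ⇒ active
  3. N → Q ← M ← H → P → T — Q:collider[blocks]; M:chain[open]; H:fork[blocks]; P:chain[open] ⇒ blocked
  4. N → Q ← M → P → T — Q:collider[blocks]; M:fork[open]; P:chain[open] ⇒ blocked
Since the path N ← M → P → T is active, N and T are not d-separated given {H, J}.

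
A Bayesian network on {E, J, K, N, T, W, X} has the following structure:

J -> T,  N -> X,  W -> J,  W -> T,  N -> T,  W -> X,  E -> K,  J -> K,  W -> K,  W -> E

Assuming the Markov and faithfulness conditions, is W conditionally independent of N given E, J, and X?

No — W and N are not d-separated given {E, J, X}.

There are 5 undirected paths between W and N; checking each against the conditioning set {E, J, X}:
Path 1: W → T ← N
  T is a collider here and neither T nor any of its descendants is conditioned on, so the collider stays closed — the path is blocked at T.
Path 2: W → J → T ← N
  J is a chain here and J is conditioned on, so the path is blocked at J.
Path 3: W → K ← J → T ← N
  K is a collider here and neither K nor any of its descendants is conditioned on, so the collider stays closed — the path is blocked at K.
Path 4: W → X ← N
  X is a collider and X is conditioned on, which opens it — no node blocks this path, so it is active.
Path 5: W → E → K ← J → T ← N
  E is a chain here and E is conditioned on, so the path is blocked at E.
At least one path is unblocked, so d-separation fails.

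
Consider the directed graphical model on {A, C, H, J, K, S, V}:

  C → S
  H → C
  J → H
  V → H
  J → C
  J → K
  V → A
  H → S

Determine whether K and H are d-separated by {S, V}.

No

3 paths connect K and H; each must be blocked for d-separation to hold:
  1. K ← J → C → S ← H — J:fork[open]; C:chain[open]; S:collider[open] ⇒ active
  2. K ← J → C ← H — J:fork[open]; C:collider[open] ⇒ active
  3. K ← J → H — J:fork[open] ⇒ active
Since the path K ← J → C → S ← H is active, K and H are not d-separated given {S, V}.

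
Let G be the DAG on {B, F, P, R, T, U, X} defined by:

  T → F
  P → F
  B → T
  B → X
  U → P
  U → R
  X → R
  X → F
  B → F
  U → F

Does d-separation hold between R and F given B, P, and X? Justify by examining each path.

Enumerating the 5 paths from R to F and testing each for blocking by {B, P, X}:
Path 1: R ← U → P → F
  P is a chain here and P is conditioned on, so the path is blocked at P.
Path 2: R ← U → F
  U is a fork and U is not conditioned on — no node blocks this path, so it is active.
Path 3: R ← X ← B → T → F
  X is a chain here and X is conditioned on, so the path is blocked at X.
Path 4: R ← X ← B → F
  X is a chain here and X is conditioned on, so the path is blocked at X.
Path 5: R ← X → F
  X is a fork here and X is conditioned on, so the path is blocked at X.
Because an active path exists, R and F are not d-separated.

No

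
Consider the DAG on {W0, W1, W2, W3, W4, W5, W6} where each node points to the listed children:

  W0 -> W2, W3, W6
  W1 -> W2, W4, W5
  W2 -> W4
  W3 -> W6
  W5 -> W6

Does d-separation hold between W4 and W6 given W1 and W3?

No — W4 and W6 are not d-separated given {W1, W3}.

6 paths connect W4 and W6; each must be blocked for d-separation to hold:
Path 1: W4 ← W2 ← W0 → W6
  W2 is a chain and W2 is not conditioned on; W0 is a fork and W0 is not conditioned on — no node blocks this path, so it is active.
Path 2: W4 ← W2 ← W0 → W3 → W6
  W3 is a chain here and W3 is conditioned on, so the path is blocked at W3.
Path 3: W4 ← W2 ← W1 → W5 → W6
  W1 is a fork here and W1 is conditioned on, so the path is blocked at W1.
Path 4: W4 ← W1 → W2 ← W0 → W6
  W1 is a fork here and W1 is conditioned on, so the path is blocked at W1.
Path 5: W4 ← W1 → W2 ← W0 → W3 → W6
  W1 is a fork here and W1 is conditioned on, so the path is blocked at W1.
Path 6: W4 ← W1 → W5 → W6
  W1 is a fork here and W1 is conditioned on, so the path is blocked at W1.
At least one path is unblocked, so d-separation fails.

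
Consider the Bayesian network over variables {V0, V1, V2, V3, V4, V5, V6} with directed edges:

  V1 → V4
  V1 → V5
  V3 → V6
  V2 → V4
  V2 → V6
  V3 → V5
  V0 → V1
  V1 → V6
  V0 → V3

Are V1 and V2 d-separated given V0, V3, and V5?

4 paths connect V1 and V2; each must be blocked for d-separation to hold:
Path 1: V1 ← V0 → V3 → V6 ← V2
  V0 is a fork here and V0 is conditioned on, so the path is blocked at V0.
Path 2: V1 → V6 ← V2
  V6 is a collider here and neither V6 nor any of its descendants is conditioned on, so the collider stays closed — the path is blocked at V6.
Path 3: V1 → V5 ← V3 → V6 ← V2
  V3 is a fork here and V3 is conditioned on, so the path is blocked at V3.
Path 4: V1 → V4 ← V2
  V4 is a collider here and neither V4 nor any of its descendants is conditioned on, so the collider stays closed — the path is blocked at V4.
All paths are blocked; V1 ⊥ V2 | {V0, V3, V5} holds.

Yes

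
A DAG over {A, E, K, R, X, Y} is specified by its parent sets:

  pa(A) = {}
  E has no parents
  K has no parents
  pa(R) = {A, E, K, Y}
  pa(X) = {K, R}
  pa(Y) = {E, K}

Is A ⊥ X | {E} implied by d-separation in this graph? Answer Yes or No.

There are 4 undirected paths between A and X; checking each against the conditioning set {E}:
Path 1: A → R → X
  R is a chain and R is not conditioned on — no node blocks this path, so it is active.
Path 2: A → R ← K → X
  R is a collider here and neither R nor any of its descendants is conditioned on, so the collider stays closed — the path is blocked at R.
Path 3: A → R ← E → Y ← K → X
  R is a collider here and neither R nor any of its descendants is conditioned on, so the collider stays closed — the path is blocked at R.
Path 4: A → R ← Y ← K → X
  R is a collider here and neither R nor any of its descendants is conditioned on, so the collider stays closed — the path is blocked at R.
Since the path A → R → X is active, A and X are not d-separated given {E}.

No — A and X are not d-separated given {E}.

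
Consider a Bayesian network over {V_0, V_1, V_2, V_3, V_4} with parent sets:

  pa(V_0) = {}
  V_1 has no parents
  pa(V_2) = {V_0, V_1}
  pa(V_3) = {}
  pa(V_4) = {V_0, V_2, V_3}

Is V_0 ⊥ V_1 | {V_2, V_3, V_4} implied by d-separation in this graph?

We examine all 2 paths between V_0 and V_1:
Path 1: V_0 → V_4 ← V_2 ← V_1
  V_2 is a chain here and V_2 is conditioned on, so the path is blocked at V_2.
Path 2: V_0 → V_2 ← V_1
  V_2 is a collider and V_2 is conditioned on, which opens it — no node blocks this path, so it is active.
Because an active path exists, V_0 and V_1 are not d-separated.

No — V_0 and V_1 are not d-separated given {V_2, V_3, V_4}.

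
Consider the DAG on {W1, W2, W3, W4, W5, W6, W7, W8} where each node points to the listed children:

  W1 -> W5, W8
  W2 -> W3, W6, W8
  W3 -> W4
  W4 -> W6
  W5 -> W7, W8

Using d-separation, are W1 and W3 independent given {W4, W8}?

4 paths connect W1 and W3; each must be blocked for d-separation to hold:
Path 1: W1 → W5 → W8 ← W2 → W6 ← W4 ← W3
  W6 is a collider here and neither W6 nor any of its descendants is conditioned on, so the collider stays closed — the path is blocked at W6.
Path 2: W1 → W5 → W8 ← W2 → W3
  W5 is a chain and W5 is not conditioned on; W8 is a collider and W8 is conditioned on, which opens it; W2 is a fork and W2 is not conditioned on — no node blocks this path, so it is active.
Path 3: W1 → W8 ← W2 → W6 ← W4 ← W3
  W6 is a collider here and neither W6 nor any of its descendants is conditioned on, so the collider stays closed — the path is blocked at W6.
Path 4: W1 → W8 ← W2 → W3
  W8 is a collider and W8 is conditioned on, which opens it; W2 is a fork and W2 is not conditioned on — no node blocks this path, so it is active.
Because an active path exists, W1 and W3 are not d-separated.

No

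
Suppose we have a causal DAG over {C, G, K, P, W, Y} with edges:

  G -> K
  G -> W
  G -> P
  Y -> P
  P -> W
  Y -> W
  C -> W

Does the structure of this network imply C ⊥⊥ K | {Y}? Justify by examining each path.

We examine all 3 paths between C and K:
Path 1: C → W ← G → K
  W is a collider here and neither W nor any of its descendants is conditioned on, so the collider stays closed — the path is blocked at W.
Path 2: C → W ← Y → P ← G → K
  W is a collider here and neither W nor any of its descendants is conditioned on, so the collider stays closed — the path is blocked at W.
Path 3: C → W ← P ← G → K
  W is a collider here and neither W nor any of its descendants is conditioned on, so the collider stays closed — the path is blocked at W.
Every path is blocked, so C and K are d-separated given {Y}.

Yes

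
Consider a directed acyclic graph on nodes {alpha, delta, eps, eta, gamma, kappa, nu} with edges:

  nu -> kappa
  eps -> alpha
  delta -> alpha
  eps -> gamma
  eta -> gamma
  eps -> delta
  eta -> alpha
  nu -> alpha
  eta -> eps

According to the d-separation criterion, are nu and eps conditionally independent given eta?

Yes

There are 4 undirected paths between nu and eps; checking each against the conditioning set {eta}:
  1. nu → alpha ← delta ← eps — alpha:collider[blocks]; delta:chain[open] ⇒ blocked
  2. nu → alpha ← eta → gamma ← eps — alpha:collider[blocks]; eta:fork[blocks]; gamma:collider[blocks] ⇒ blocked
  3. nu → alpha ← eta → eps — alpha:collider[blocks]; eta:fork[blocks] ⇒ blocked
  4. nu → alpha ← eps — alpha:collider[blocks] ⇒ blocked
Since every path is blocked, d-separation holds.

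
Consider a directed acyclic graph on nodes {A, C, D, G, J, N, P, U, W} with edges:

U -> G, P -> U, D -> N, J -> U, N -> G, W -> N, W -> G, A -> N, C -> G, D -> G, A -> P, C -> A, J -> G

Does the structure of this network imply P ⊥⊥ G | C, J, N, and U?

We examine all 6 paths between P and G:
  1. P → U ← J → G — U:collider[open]; J:fork[blocks] ⇒ blocked
  2. P → U → G — U:chain[blocks] ⇒ blocked
  3. P ← A → N ← W → G — A:fork[open]; N:collider[open]; W:fork[open] ⇒ active
  4. P ← A → N ← D → G — A:fork[open]; N:collider[open]; D:fork[open] ⇒ active
  5. P ← A → N → G — A:fork[open]; N:chain[blocks] ⇒ blocked
  6. P ← A ← C → G — A:chain[open]; C:fork[blocks] ⇒ blocked
Since the path P ← A → N ← W → G is active, P and G are not d-separated given {C, J, N, U}.

No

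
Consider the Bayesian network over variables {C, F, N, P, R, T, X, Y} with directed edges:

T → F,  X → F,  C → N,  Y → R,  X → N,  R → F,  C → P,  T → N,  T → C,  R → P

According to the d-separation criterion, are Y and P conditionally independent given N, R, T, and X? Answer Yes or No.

5 paths connect Y and P; each must be blocked for d-separation to hold:
Path 1: Y → R → P
  R is a chain here and R is conditioned on, so the path is blocked at R.
Path 2: Y → R → F ← T → N ← C → P
  R is a chain here and R is conditioned on, so the path is blocked at R.
Path 3: Y → R → F ← T → C → P
  R is a chain here and R is conditioned on, so the path is blocked at R.
Path 4: Y → R → F ← X → N ← T → C → P
  R is a chain here and R is conditioned on, so the path is blocked at R.
Path 5: Y → R → F ← X → N ← C → P
  R is a chain here and R is conditioned on, so the path is blocked at R.
All paths are blocked; Y ⊥ P | {N, R, T, X} holds.

Yes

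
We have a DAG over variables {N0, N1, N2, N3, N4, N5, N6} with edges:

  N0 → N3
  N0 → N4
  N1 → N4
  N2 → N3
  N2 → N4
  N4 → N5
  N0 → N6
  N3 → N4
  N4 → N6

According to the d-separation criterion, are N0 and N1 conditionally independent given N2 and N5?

Enumerating the 4 paths from N0 to N1 and testing each for blocking by {N2, N5}:
Path 1: N0 → N6 ← N4 ← N1
  N6 is a collider here and neither N6 nor any of its descendants is conditioned on, so the collider stays closed — the path is blocked at N6.
Path 2: N0 → N3 ← N2 → N4 ← N1
  N2 is a fork here and N2 is conditioned on, so the path is blocked at N2.
Path 3: N0 → N3 → N4 ← N1
  N3 is a chain and N3 is not conditioned on; N4 is a collider and its descendant N5 is conditioned on, which opens it — no node blocks this path, so it is active.
Path 4: N0 → N4 ← N1
  N4 is a collider and its descendant N5 is conditioned on, which opens it — no node blocks this path, so it is active.
Since the path N0 → N3 → N4 ← N1 is active, N0 and N1 are not d-separated given {N2, N5}.

No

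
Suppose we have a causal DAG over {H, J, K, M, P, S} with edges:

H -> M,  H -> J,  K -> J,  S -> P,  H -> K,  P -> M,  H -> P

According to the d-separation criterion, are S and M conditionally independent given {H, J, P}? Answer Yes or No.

Yes

There are 2 undirected paths between S and M; checking each against the conditioning set {H, J, P}:
Path 1: S → P → M
  P is a chain here and P is conditioned on, so the path is blocked at P.
Path 2: S → P ← H → M
  H is a fork here and H is conditioned on, so the path is blocked at H.
Every path is blocked, so S and M are d-separated given {H, J, P}.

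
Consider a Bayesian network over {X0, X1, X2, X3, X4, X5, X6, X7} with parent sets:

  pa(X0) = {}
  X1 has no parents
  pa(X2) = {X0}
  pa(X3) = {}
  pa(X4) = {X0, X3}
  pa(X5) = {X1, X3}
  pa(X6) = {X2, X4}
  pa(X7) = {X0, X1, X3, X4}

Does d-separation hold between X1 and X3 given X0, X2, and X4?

There are 5 undirected paths between X1 and X3; checking each against the conditioning set {X0, X2, X4}:
Path 1: X1 → X7 ← X4 ← X3
  X7 is a collider here and neither X7 nor any of its descendants is conditioned on, so the collider stays closed — the path is blocked at X7.
Path 2: X1 → X7 ← X0 → X2 → X6 ← X4 ← X3
  X7 is a collider here and neither X7 nor any of its descendants is conditioned on, so the collider stays closed — the path is blocked at X7.
Path 3: X1 → X7 ← X0 → X4 ← X3
  X7 is a collider here and neither X7 nor any of its descendants is conditioned on, so the collider stays closed — the path is blocked at X7.
Path 4: X1 → X7 ← X3
  X7 is a collider here and neither X7 nor any of its descendants is conditioned on, so the collider stays closed — the path is blocked at X7.
Path 5: X1 → X5 ← X3
  X5 is a collider here and neither X5 nor any of its descendants is conditioned on, so the collider stays closed — the path is blocked at X5.
Every path is blocked, so X1 and X3 are d-separated given {X0, X2, X4}.

Yes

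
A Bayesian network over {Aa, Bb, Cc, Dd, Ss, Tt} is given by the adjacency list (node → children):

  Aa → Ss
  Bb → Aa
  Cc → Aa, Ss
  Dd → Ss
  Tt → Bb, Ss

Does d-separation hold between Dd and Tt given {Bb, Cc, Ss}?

No — Dd and Tt are not d-separated given {Bb, Cc, Ss}.

We examine all 3 paths between Dd and Tt:
Path 1: Dd → Ss ← Aa ← Bb ← Tt
  Bb is a chain here and Bb is conditioned on, so the path is blocked at Bb.
Path 2: Dd → Ss ← Cc → Aa ← Bb ← Tt
  Cc is a fork here and Cc is conditioned on, so the path is blocked at Cc.
Path 3: Dd → Ss ← Tt
  Ss is a collider and Ss is conditioned on, which opens it — no node blocks this path, so it is active.
Because an active path exists, Dd and Tt are not d-separated.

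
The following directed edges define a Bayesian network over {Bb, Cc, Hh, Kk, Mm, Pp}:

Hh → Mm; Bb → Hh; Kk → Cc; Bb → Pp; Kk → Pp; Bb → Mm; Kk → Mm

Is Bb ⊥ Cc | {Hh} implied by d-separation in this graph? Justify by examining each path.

There are 3 undirected paths between Bb and Cc; checking each against the conditioning set {Hh}:
  1. Bb → Pp ← Kk → Cc — Pp:collider[blocks]; Kk:fork[open] ⇒ blocked
  2. Bb → Mm ← Kk → Cc — Mm:collider[blocks]; Kk:fork[open] ⇒ blocked
  3. Bb → Hh → Mm ← Kk → Cc — Hh:chain[blocks]; Mm:collider[blocks]; Kk:fork[open] ⇒ blocked
Since every path is blocked, d-separation holds.

Yes — Bb and Cc are d-separated given {Hh}.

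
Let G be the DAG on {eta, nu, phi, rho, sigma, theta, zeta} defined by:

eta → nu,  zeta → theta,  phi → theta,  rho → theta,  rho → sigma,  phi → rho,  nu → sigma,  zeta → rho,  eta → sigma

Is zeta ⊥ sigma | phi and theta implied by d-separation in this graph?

No

There are 3 undirected paths between zeta and sigma; checking each against the conditioning set {phi, theta}:
Path 1: zeta → theta ← phi → rho → sigma
  phi is a fork here and phi is conditioned on, so the path is blocked at phi.
Path 2: zeta → theta ← rho → sigma
  theta is a collider and theta is conditioned on, which opens it; rho is a fork and rho is not conditioned on — no node blocks this path, so it is active.
Path 3: zeta → rho → sigma
  rho is a chain and rho is not conditioned on — no node blocks this path, so it is active.
Since the path zeta → theta ← rho → sigma is active, zeta and sigma are not d-separated given {phi, theta}.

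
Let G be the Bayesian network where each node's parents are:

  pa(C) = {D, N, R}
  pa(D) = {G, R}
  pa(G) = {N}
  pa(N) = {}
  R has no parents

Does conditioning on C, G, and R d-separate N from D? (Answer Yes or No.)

No

We examine all 3 paths between N and D:
Path 1: N → C ← R → D
  R is a fork here and R is conditioned on, so the path is blocked at R.
Path 2: N → C ← D
  C is a collider and C is conditioned on, which opens it — no node blocks this path, so it is active.
Path 3: N → G → D
  G is a chain here and G is conditioned on, so the path is blocked at G.
At least one path is unblocked, so d-separation fails.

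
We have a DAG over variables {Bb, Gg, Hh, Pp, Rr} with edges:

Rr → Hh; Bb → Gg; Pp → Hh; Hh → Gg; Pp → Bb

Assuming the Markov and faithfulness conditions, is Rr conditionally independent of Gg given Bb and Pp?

No

2 paths connect Rr and Gg; each must be blocked for d-separation to hold:
  1. Rr → Hh → Gg — Hh:chain[open] ⇒ active
  2. Rr → Hh ← Pp → Bb → Gg — Hh:collider[blocks]; Pp:fork[blocks]; Bb:chain[blocks] ⇒ blocked
Since the path Rr → Hh → Gg is active, Rr and Gg are not d-separated given {Bb, Pp}.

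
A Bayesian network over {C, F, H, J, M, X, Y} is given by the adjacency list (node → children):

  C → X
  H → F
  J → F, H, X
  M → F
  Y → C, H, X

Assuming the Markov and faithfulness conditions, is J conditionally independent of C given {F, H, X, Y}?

Enumerating the 6 paths from J to C and testing each for blocking by {F, H, X, Y}:
Path 1: J → F ← H ← Y → C
  H is a chain here and H is conditioned on, so the path is blocked at H.
Path 2: J → F ← H ← Y → X ← C
  H is a chain here and H is conditioned on, so the path is blocked at H.
Path 3: J → X ← Y → C
  Y is a fork here and Y is conditioned on, so the path is blocked at Y.
Path 4: J → X ← C
  X is a collider and X is conditioned on, which opens it — no node blocks this path, so it is active.
Path 5: J → H ← Y → C
  Y is a fork here and Y is conditioned on, so the path is blocked at Y.
Path 6: J → H ← Y → X ← C
  Y is a fork here and Y is conditioned on, so the path is blocked at Y.
Since the path J → X ← C is active, J and C are not d-separated given {F, H, X, Y}.

No — J and C are not d-separated given {F, H, X, Y}.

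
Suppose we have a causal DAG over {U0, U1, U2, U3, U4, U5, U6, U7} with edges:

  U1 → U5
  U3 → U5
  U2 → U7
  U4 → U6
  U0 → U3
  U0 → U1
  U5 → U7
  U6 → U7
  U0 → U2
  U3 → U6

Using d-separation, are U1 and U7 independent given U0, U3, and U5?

Yes

Enumerating the 6 paths from U1 to U7 and testing each for blocking by {U0, U3, U5}:
Path 1: U1 ← U0 → U2 → U7
  U0 is a fork here and U0 is conditioned on, so the path is blocked at U0.
Path 2: U1 ← U0 → U3 → U6 → U7
  U0 is a fork here and U0 is conditioned on, so the path is blocked at U0.
Path 3: U1 ← U0 → U3 → U5 → U7
  U0 is a fork here and U0 is conditioned on, so the path is blocked at U0.
Path 4: U1 → U5 ← U3 → U6 → U7
  U3 is a fork here and U3 is conditioned on, so the path is blocked at U3.
Path 5: U1 → U5 ← U3 ← U0 → U2 → U7
  U3 is a chain here and U3 is conditioned on, so the path is blocked at U3.
Path 6: U1 → U5 → U7
  U5 is a chain here and U5 is conditioned on, so the path is blocked at U5.
All paths are blocked; U1 ⊥ U7 | {U0, U3, U5} holds.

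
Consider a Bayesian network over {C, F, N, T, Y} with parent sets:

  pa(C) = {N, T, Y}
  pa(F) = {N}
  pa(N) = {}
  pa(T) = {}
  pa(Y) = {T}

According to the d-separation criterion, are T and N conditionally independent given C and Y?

We examine all 2 paths between T and N:
Path 1: T → Y → C ← N
  Y is a chain here and Y is conditioned on, so the path is blocked at Y.
Path 2: T → C ← N
  C is a collider and C is conditioned on, which opens it — no node blocks this path, so it is active.
Because an active path exists, T and N are not d-separated.

No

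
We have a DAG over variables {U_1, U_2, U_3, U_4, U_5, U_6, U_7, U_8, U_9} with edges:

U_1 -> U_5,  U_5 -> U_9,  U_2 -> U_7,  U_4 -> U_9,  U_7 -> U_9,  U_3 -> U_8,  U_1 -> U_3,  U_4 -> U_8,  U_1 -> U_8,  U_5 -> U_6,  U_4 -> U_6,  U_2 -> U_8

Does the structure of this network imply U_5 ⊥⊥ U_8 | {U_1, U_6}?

There are 6 undirected paths between U_5 and U_8; checking each against the conditioning set {U_1, U_6}:
Path 1: U_5 → U_6 ← U_4 → U_8
  U_6 is a collider and U_6 is conditioned on, which opens it; U_4 is a fork and U_4 is not conditioned on — no node blocks this path, so it is active.
Path 2: U_5 → U_6 ← U_4 → U_9 ← U_7 ← U_2 → U_8
  U_9 is a collider here and neither U_9 nor any of its descendants is conditioned on, so the collider stays closed — the path is blocked at U_9.
Path 3: U_5 → U_9 ← U_4 → U_8
  U_9 is a collider here and neither U_9 nor any of its descendants is conditioned on, so the collider stays closed — the path is blocked at U_9.
Path 4: U_5 → U_9 ← U_7 ← U_2 → U_8
  U_9 is a collider here and neither U_9 nor any of its descendants is conditioned on, so the collider stays closed — the path is blocked at U_9.
Path 5: U_5 ← U_1 → U_8
  U_1 is a fork here and U_1 is conditioned on, so the path is blocked at U_1.
Path 6: U_5 ← U_1 → U_3 → U_8
  U_1 is a fork here and U_1 is conditioned on, so the path is blocked at U_1.
Because an active path exists, U_5 and U_8 are not d-separated.

No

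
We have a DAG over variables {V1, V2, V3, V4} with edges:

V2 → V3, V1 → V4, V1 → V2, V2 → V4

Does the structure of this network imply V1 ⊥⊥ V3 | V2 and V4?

Yes

2 paths connect V1 and V3; each must be blocked for d-separation to hold:
  1. V1 → V4 ← V2 → V3 — V4:collider[open]; V2:fork[blocks] ⇒ blocked
  2. V1 → V2 → V3 — V2:chain[blocks] ⇒ blocked
Since every path is blocked, d-separation holds.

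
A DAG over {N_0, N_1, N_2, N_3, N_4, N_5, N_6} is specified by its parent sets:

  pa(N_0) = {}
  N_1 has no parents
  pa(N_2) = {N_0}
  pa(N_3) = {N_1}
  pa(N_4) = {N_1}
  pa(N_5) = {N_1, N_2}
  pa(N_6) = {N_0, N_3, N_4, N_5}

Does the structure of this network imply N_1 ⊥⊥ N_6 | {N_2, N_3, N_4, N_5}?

Enumerating the 4 paths from N_1 to N_6 and testing each for blocking by {N_2, N_3, N_4, N_5}:
Path 1: N_1 → N_5 → N_6
  N_5 is a chain here and N_5 is conditioned on, so the path is blocked at N_5.
Path 2: N_1 → N_5 ← N_2 ← N_0 → N_6
  N_2 is a chain here and N_2 is conditioned on, so the path is blocked at N_2.
Path 3: N_1 → N_3 → N_6
  N_3 is a chain here and N_3 is conditioned on, so the path is blocked at N_3.
Path 4: N_1 → N_4 → N_6
  N_4 is a chain here and N_4 is conditioned on, so the path is blocked at N_4.
Every path is blocked, so N_1 and N_6 are d-separated given {N_2, N_3, N_4, N_5}.

Yes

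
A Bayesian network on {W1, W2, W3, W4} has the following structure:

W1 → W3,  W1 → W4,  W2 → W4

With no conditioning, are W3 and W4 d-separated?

The only undirected path from W3 to W4 is:
Path 1: W3 ← W1 → W4
  W1 is a fork and W1 is not conditioned on — no node blocks this path, so it is active.
Since the path W3 ← W1 → W4 is active, W3 and W4 are not d-separated given ∅.

No — W3 and W4 are not d-separated given ∅.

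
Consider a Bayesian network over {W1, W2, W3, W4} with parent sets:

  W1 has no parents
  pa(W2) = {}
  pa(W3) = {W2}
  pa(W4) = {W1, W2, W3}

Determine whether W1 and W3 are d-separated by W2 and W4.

No

There are 2 undirected paths between W1 and W3; checking each against the conditioning set {W2, W4}:
Path 1: W1 → W4 ← W2 → W3
  W2 is a fork here and W2 is conditioned on, so the path is blocked at W2.
Path 2: W1 → W4 ← W3
  W4 is a collider and W4 is conditioned on, which opens it — no node blocks this path, so it is active.
Since the path W1 → W4 ← W3 is active, W1 and W3 are not d-separated given {W2, W4}.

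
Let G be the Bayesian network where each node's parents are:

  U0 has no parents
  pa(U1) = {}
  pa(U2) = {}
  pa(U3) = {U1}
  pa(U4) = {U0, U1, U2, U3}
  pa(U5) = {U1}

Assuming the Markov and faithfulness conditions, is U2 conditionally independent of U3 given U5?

We examine all 2 paths between U2 and U3:
Path 1: U2 → U4 ← U3
  U4 is a collider here and neither U4 nor any of its descendants is conditioned on, so the collider stays closed — the path is blocked at U4.
Path 2: U2 → U4 ← U1 → U3
  U4 is a collider here and neither U4 nor any of its descendants is conditioned on, so the collider stays closed — the path is blocked at U4.
Since every path is blocked, d-separation holds.

Yes — U2 and U3 are d-separated given {U5}.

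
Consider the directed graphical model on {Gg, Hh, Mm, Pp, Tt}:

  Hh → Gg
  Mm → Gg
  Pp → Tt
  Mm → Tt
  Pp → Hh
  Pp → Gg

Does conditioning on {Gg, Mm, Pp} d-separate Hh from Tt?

Yes — Hh and Tt are d-separated given {Gg, Mm, Pp}.

We examine all 4 paths between Hh and Tt:
Path 1: Hh → Gg ← Mm → Tt
  Mm is a fork here and Mm is conditioned on, so the path is blocked at Mm.
Path 2: Hh → Gg ← Pp → Tt
  Pp is a fork here and Pp is conditioned on, so the path is blocked at Pp.
Path 3: Hh ← Pp → Gg ← Mm → Tt
  Pp is a fork here and Pp is conditioned on, so the path is blocked at Pp.
Path 4: Hh ← Pp → Tt
  Pp is a fork here and Pp is conditioned on, so the path is blocked at Pp.
Since every path is blocked, d-separation holds.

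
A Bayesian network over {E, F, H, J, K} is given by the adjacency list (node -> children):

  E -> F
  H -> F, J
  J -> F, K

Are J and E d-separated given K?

Yes

There are 2 undirected paths between J and E; checking each against the conditioning set {K}:
  1. J ← H → F ← E — H:fork[open]; F:collider[blocks] ⇒ blocked
  2. J → F ← E — F:collider[blocks] ⇒ blocked
Since every path is blocked, d-separation holds.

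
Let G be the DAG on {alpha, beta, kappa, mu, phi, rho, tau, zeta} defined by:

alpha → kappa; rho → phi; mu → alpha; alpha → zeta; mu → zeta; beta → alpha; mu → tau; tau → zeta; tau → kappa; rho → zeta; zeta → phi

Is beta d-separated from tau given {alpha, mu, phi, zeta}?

5 paths connect beta and tau; each must be blocked for d-separation to hold:
Path 1: beta → alpha ← mu → tau
  mu is a fork here and mu is conditioned on, so the path is blocked at mu.
Path 2: beta → alpha ← mu → zeta ← tau
  mu is a fork here and mu is conditioned on, so the path is blocked at mu.
Path 3: beta → alpha → zeta ← tau
  alpha is a chain here and alpha is conditioned on, so the path is blocked at alpha.
Path 4: beta → alpha → zeta ← mu → tau
  alpha is a chain here and alpha is conditioned on, so the path is blocked at alpha.
Path 5: beta → alpha → kappa ← tau
  alpha is a chain here and alpha is conditioned on, so the path is blocked at alpha.
Since every path is blocked, d-separation holds.

Yes — beta and tau are d-separated given {alpha, mu, phi, zeta}.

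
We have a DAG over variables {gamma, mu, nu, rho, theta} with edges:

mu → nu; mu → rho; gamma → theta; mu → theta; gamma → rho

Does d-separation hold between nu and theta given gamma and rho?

No — nu and theta are not d-separated given {gamma, rho}.

We examine all 2 paths between nu and theta:
  1. nu ← mu → theta — mu:fork[open] ⇒ active
  2. nu ← mu → rho ← gamma → theta — mu:fork[open]; rho:collider[open]; gamma:fork[blocks] ⇒ blocked
Because an active path exists, nu and theta are not d-separated.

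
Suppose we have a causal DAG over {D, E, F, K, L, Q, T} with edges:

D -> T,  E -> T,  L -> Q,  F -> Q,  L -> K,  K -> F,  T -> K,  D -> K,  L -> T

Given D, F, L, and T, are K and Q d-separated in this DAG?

Yes

There are 4 undirected paths between K and Q; checking each against the conditioning set {D, F, L, T}:
  1. K → F → Q — F:chain[blocks] ⇒ blocked
  2. K ← D → T ← L → Q — D:fork[blocks]; T:collider[open]; L:fork[blocks] ⇒ blocked
  3. K ← T ← L → Q — T:chain[blocks]; L:fork[blocks] ⇒ blocked
  4. K ← L → Q — L:fork[blocks] ⇒ blocked
Every path is blocked, so K and Q are d-separated given {D, F, L, T}.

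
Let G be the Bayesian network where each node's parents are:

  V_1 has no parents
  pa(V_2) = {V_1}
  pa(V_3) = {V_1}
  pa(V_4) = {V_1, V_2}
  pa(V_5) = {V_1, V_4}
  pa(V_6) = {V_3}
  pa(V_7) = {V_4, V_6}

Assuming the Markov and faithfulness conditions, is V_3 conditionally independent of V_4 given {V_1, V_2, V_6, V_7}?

Enumerating the 4 paths from V_3 to V_4 and testing each for blocking by {V_1, V_2, V_6, V_7}:
Path 1: V_3 → V_6 → V_7 ← V_4
  V_6 is a chain here and V_6 is conditioned on, so the path is blocked at V_6.
Path 2: V_3 ← V_1 → V_5 ← V_4
  V_1 is a fork here and V_1 is conditioned on, so the path is blocked at V_1.
Path 3: V_3 ← V_1 → V_2 → V_4
  V_1 is a fork here and V_1 is conditioned on, so the path is blocked at V_1.
Path 4: V_3 ← V_1 → V_4
  V_1 is a fork here and V_1 is conditioned on, so the path is blocked at V_1.
Since every path is blocked, d-separation holds.

Yes — V_3 and V_4 are d-separated given {V_1, V_2, V_6, V_7}.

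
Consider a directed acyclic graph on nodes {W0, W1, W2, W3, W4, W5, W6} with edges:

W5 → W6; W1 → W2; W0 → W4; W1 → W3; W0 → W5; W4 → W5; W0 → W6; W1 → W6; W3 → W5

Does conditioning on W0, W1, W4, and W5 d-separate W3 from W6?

Yes

4 paths connect W3 and W6; each must be blocked for d-separation to hold:
  1. W3 → W5 ← W4 ← W0 → W6 — W5:collider[open]; W4:chain[blocks]; W0:fork[blocks] ⇒ blocked
  2. W3 → W5 ← W0 → W6 — W5:collider[open]; W0:fork[blocks] ⇒ blocked
  3. W3 → W5 → W6 — W5:chain[blocks] ⇒ blocked
  4. W3 ← W1 → W6 — W1:fork[blocks] ⇒ blocked
Every path is blocked, so W3 and W6 are d-separated given {W0, W1, W4, W5}.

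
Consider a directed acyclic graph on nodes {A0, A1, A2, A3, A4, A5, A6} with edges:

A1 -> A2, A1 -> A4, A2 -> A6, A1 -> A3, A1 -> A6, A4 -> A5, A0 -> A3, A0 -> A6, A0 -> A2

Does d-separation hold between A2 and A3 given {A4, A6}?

No

6 paths connect A2 and A3; each must be blocked for d-separation to hold:
  1. A2 → A6 ← A0 → A3 — A6:collider[open]; A0:fork[open] ⇒ active
  2. A2 → A6 ← A1 → A3 — A6:collider[open]; A1:fork[open] ⇒ active
  3. A2 ← A0 → A6 ← A1 → A3 — A0:fork[open]; A6:collider[open]; A1:fork[open] ⇒ active
  4. A2 ← A0 → A3 — A0:fork[open] ⇒ active
  5. A2 ← A1 → A6 ← A0 → A3 — A1:fork[open]; A6:collider[open]; A0:fork[open] ⇒ active
  6. A2 ← A1 → A3 — A1:fork[open] ⇒ active
Since the path A2 → A6 ← A0 → A3 is active, A2 and A3 are not d-separated given {A4, A6}.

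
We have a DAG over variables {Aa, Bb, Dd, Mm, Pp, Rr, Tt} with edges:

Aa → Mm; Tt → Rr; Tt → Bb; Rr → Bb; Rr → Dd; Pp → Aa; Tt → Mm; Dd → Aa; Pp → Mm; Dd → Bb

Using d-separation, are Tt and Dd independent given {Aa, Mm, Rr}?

There are 6 undirected paths between Tt and Dd; checking each against the conditioning set {Aa, Mm, Rr}:
Path 1: Tt → Mm ← Pp → Aa ← Dd
  Mm is a collider and Mm is conditioned on, which opens it; Pp is a fork and Pp is not conditioned on; Aa is a collider and Aa is conditioned on, which opens it — no node blocks this path, so it is active.
Path 2: Tt → Mm ← Aa ← Dd
  Aa is a chain here and Aa is conditioned on, so the path is blocked at Aa.
Path 3: Tt → Bb ← Rr → Dd
  Bb is a collider here and neither Bb nor any of its descendants is conditioned on, so the collider stays closed — the path is blocked at Bb.
Path 4: Tt → Bb ← Dd
  Bb is a collider here and neither Bb nor any of its descendants is conditioned on, so the collider stays closed — the path is blocked at Bb.
Path 5: Tt → Rr → Bb ← Dd
  Rr is a chain here and Rr is conditioned on, so the path is blocked at Rr.
Path 6: Tt → Rr → Dd
  Rr is a chain here and Rr is conditioned on, so the path is blocked at Rr.
Because an active path exists, Tt and Dd are not d-separated.

No — Tt and Dd are not d-separated given {Aa, Mm, Rr}.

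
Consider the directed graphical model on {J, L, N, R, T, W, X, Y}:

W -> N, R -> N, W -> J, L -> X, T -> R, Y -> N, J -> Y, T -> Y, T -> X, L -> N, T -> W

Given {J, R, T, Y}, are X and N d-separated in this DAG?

There are 6 undirected paths between X and N; checking each against the conditioning set {J, R, T, Y}:
Path 1: X ← T → W → J → Y → N
  T is a fork here and T is conditioned on, so the path is blocked at T.
Path 2: X ← T → W → N
  T is a fork here and T is conditioned on, so the path is blocked at T.
Path 3: X ← T → Y ← J ← W → N
  T is a fork here and T is conditioned on, so the path is blocked at T.
Path 4: X ← T → Y → N
  T is a fork here and T is conditioned on, so the path is blocked at T.
Path 5: X ← T → R → N
  T is a fork here and T is conditioned on, so the path is blocked at T.
Path 6: X ← L → N
  L is a fork and L is not conditioned on — no node blocks this path, so it is active.
Since the path X ← L → N is active, X and N are not d-separated given {J, R, T, Y}.

No — X and N are not d-separated given {J, R, T, Y}.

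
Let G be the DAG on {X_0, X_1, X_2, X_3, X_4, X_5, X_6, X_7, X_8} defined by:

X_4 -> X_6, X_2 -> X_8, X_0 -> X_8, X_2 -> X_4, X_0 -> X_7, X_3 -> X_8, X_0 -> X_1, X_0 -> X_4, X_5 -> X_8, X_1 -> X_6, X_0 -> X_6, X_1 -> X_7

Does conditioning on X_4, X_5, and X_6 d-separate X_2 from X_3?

Yes — X_2 and X_3 are d-separated given {X_4, X_5, X_6}.

There are 5 undirected paths between X_2 and X_3; checking each against the conditioning set {X_4, X_5, X_6}:
Path 1: X_2 → X_8 ← X_3
  X_8 is a collider here and neither X_8 nor any of its descendants is conditioned on, so the collider stays closed — the path is blocked at X_8.
Path 2: X_2 → X_4 → X_6 ← X_1 → X_7 ← X_0 → X_8 ← X_3
  X_4 is a chain here and X_4 is conditioned on, so the path is blocked at X_4.
Path 3: X_2 → X_4 → X_6 ← X_1 ← X_0 → X_8 ← X_3
  X_4 is a chain here and X_4 is conditioned on, so the path is blocked at X_4.
Path 4: X_2 → X_4 → X_6 ← X_0 → X_8 ← X_3
  X_4 is a chain here and X_4 is conditioned on, so the path is blocked at X_4.
Path 5: X_2 → X_4 ← X_0 → X_8 ← X_3
  X_8 is a collider here and neither X_8 nor any of its descendants is conditioned on, so the collider stays closed — the path is blocked at X_8.
Every path is blocked, so X_2 and X_3 are d-separated given {X_4, X_5, X_6}.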